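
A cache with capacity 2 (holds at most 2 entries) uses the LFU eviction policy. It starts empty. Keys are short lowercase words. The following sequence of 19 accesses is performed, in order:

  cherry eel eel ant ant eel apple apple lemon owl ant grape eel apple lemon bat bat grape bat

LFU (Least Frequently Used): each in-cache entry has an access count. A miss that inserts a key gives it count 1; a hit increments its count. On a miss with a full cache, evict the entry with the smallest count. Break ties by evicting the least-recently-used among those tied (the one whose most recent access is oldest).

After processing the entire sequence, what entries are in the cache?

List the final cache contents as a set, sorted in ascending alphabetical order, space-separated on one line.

Answer: bat eel

Derivation:
LFU simulation (capacity=2):
  1. access cherry: MISS. Cache: [cherry(c=1)]
  2. access eel: MISS. Cache: [cherry(c=1) eel(c=1)]
  3. access eel: HIT, count now 2. Cache: [cherry(c=1) eel(c=2)]
  4. access ant: MISS, evict cherry(c=1). Cache: [ant(c=1) eel(c=2)]
  5. access ant: HIT, count now 2. Cache: [eel(c=2) ant(c=2)]
  6. access eel: HIT, count now 3. Cache: [ant(c=2) eel(c=3)]
  7. access apple: MISS, evict ant(c=2). Cache: [apple(c=1) eel(c=3)]
  8. access apple: HIT, count now 2. Cache: [apple(c=2) eel(c=3)]
  9. access lemon: MISS, evict apple(c=2). Cache: [lemon(c=1) eel(c=3)]
  10. access owl: MISS, evict lemon(c=1). Cache: [owl(c=1) eel(c=3)]
  11. access ant: MISS, evict owl(c=1). Cache: [ant(c=1) eel(c=3)]
  12. access grape: MISS, evict ant(c=1). Cache: [grape(c=1) eel(c=3)]
  13. access eel: HIT, count now 4. Cache: [grape(c=1) eel(c=4)]
  14. access apple: MISS, evict grape(c=1). Cache: [apple(c=1) eel(c=4)]
  15. access lemon: MISS, evict apple(c=1). Cache: [lemon(c=1) eel(c=4)]
  16. access bat: MISS, evict lemon(c=1). Cache: [bat(c=1) eel(c=4)]
  17. access bat: HIT, count now 2. Cache: [bat(c=2) eel(c=4)]
  18. access grape: MISS, evict bat(c=2). Cache: [grape(c=1) eel(c=4)]
  19. access bat: MISS, evict grape(c=1). Cache: [bat(c=1) eel(c=4)]
Total: 6 hits, 13 misses, 11 evictions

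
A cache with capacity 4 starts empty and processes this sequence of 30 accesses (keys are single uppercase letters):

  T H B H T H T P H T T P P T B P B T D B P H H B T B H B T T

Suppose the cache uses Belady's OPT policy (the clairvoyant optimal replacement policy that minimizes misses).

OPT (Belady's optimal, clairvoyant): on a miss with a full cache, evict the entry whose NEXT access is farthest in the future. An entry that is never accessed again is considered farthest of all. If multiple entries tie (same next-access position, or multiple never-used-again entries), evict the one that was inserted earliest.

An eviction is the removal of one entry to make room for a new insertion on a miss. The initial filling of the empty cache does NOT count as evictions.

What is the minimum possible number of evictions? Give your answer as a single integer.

OPT (Belady) simulation (capacity=4):
  1. access T: MISS. Cache: [T]
  2. access H: MISS. Cache: [T H]
  3. access B: MISS. Cache: [T H B]
  4. access H: HIT. Next use of H: step 6. Cache: [T H B]
  5. access T: HIT. Next use of T: step 7. Cache: [T H B]
  6. access H: HIT. Next use of H: step 9. Cache: [T H B]
  7. access T: HIT. Next use of T: step 10. Cache: [T H B]
  8. access P: MISS. Cache: [T H B P]
  9. access H: HIT. Next use of H: step 22. Cache: [T H B P]
  10. access T: HIT. Next use of T: step 11. Cache: [T H B P]
  11. access T: HIT. Next use of T: step 14. Cache: [T H B P]
  12. access P: HIT. Next use of P: step 13. Cache: [T H B P]
  13. access P: HIT. Next use of P: step 16. Cache: [T H B P]
  14. access T: HIT. Next use of T: step 18. Cache: [T H B P]
  15. access B: HIT. Next use of B: step 17. Cache: [T H B P]
  16. access P: HIT. Next use of P: step 21. Cache: [T H B P]
  17. access B: HIT. Next use of B: step 20. Cache: [T H B P]
  18. access T: HIT. Next use of T: step 25. Cache: [T H B P]
  19. access D: MISS, evict T (next use: step 25). Cache: [H B P D]
  20. access B: HIT. Next use of B: step 24. Cache: [H B P D]
  21. access P: HIT. Next use of P: never. Cache: [H B P D]
  22. access H: HIT. Next use of H: step 23. Cache: [H B P D]
  23. access H: HIT. Next use of H: step 27. Cache: [H B P D]
  24. access B: HIT. Next use of B: step 26. Cache: [H B P D]
  25. access T: MISS, evict P (next use: never). Cache: [H B D T]
  26. access B: HIT. Next use of B: step 28. Cache: [H B D T]
  27. access H: HIT. Next use of H: never. Cache: [H B D T]
  28. access B: HIT. Next use of B: never. Cache: [H B D T]
  29. access T: HIT. Next use of T: step 30. Cache: [H B D T]
  30. access T: HIT. Next use of T: never. Cache: [H B D T]
Total: 24 hits, 6 misses, 2 evictions

Answer: 2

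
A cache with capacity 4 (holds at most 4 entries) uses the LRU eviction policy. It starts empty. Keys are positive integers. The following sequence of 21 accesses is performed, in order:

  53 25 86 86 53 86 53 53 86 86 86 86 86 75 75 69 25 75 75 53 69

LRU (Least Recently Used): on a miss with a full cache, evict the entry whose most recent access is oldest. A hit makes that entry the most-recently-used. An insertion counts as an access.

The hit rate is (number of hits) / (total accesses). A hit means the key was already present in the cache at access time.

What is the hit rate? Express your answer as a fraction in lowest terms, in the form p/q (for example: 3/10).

Answer: 2/3

Derivation:
LRU simulation (capacity=4):
  1. access 53: MISS. Cache (LRU->MRU): [53]
  2. access 25: MISS. Cache (LRU->MRU): [53 25]
  3. access 86: MISS. Cache (LRU->MRU): [53 25 86]
  4. access 86: HIT. Cache (LRU->MRU): [53 25 86]
  5. access 53: HIT. Cache (LRU->MRU): [25 86 53]
  6. access 86: HIT. Cache (LRU->MRU): [25 53 86]
  7. access 53: HIT. Cache (LRU->MRU): [25 86 53]
  8. access 53: HIT. Cache (LRU->MRU): [25 86 53]
  9. access 86: HIT. Cache (LRU->MRU): [25 53 86]
  10. access 86: HIT. Cache (LRU->MRU): [25 53 86]
  11. access 86: HIT. Cache (LRU->MRU): [25 53 86]
  12. access 86: HIT. Cache (LRU->MRU): [25 53 86]
  13. access 86: HIT. Cache (LRU->MRU): [25 53 86]
  14. access 75: MISS. Cache (LRU->MRU): [25 53 86 75]
  15. access 75: HIT. Cache (LRU->MRU): [25 53 86 75]
  16. access 69: MISS, evict 25. Cache (LRU->MRU): [53 86 75 69]
  17. access 25: MISS, evict 53. Cache (LRU->MRU): [86 75 69 25]
  18. access 75: HIT. Cache (LRU->MRU): [86 69 25 75]
  19. access 75: HIT. Cache (LRU->MRU): [86 69 25 75]
  20. access 53: MISS, evict 86. Cache (LRU->MRU): [69 25 75 53]
  21. access 69: HIT. Cache (LRU->MRU): [25 75 53 69]
Total: 14 hits, 7 misses, 3 evictions

Hit rate = 14/21 = 2/3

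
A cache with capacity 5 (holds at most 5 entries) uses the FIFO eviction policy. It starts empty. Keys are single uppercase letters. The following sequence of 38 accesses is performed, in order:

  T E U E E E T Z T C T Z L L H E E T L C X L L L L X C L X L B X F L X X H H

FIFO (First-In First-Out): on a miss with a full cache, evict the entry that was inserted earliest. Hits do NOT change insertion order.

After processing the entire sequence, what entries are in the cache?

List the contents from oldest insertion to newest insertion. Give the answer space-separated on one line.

FIFO simulation (capacity=5):
  1. access T: MISS. Cache (old->new): [T]
  2. access E: MISS. Cache (old->new): [T E]
  3. access U: MISS. Cache (old->new): [T E U]
  4. access E: HIT. Cache (old->new): [T E U]
  5. access E: HIT. Cache (old->new): [T E U]
  6. access E: HIT. Cache (old->new): [T E U]
  7. access T: HIT. Cache (old->new): [T E U]
  8. access Z: MISS. Cache (old->new): [T E U Z]
  9. access T: HIT. Cache (old->new): [T E U Z]
  10. access C: MISS. Cache (old->new): [T E U Z C]
  11. access T: HIT. Cache (old->new): [T E U Z C]
  12. access Z: HIT. Cache (old->new): [T E U Z C]
  13. access L: MISS, evict T. Cache (old->new): [E U Z C L]
  14. access L: HIT. Cache (old->new): [E U Z C L]
  15. access H: MISS, evict E. Cache (old->new): [U Z C L H]
  16. access E: MISS, evict U. Cache (old->new): [Z C L H E]
  17. access E: HIT. Cache (old->new): [Z C L H E]
  18. access T: MISS, evict Z. Cache (old->new): [C L H E T]
  19. access L: HIT. Cache (old->new): [C L H E T]
  20. access C: HIT. Cache (old->new): [C L H E T]
  21. access X: MISS, evict C. Cache (old->new): [L H E T X]
  22. access L: HIT. Cache (old->new): [L H E T X]
  23. access L: HIT. Cache (old->new): [L H E T X]
  24. access L: HIT. Cache (old->new): [L H E T X]
  25. access L: HIT. Cache (old->new): [L H E T X]
  26. access X: HIT. Cache (old->new): [L H E T X]
  27. access C: MISS, evict L. Cache (old->new): [H E T X C]
  28. access L: MISS, evict H. Cache (old->new): [E T X C L]
  29. access X: HIT. Cache (old->new): [E T X C L]
  30. access L: HIT. Cache (old->new): [E T X C L]
  31. access B: MISS, evict E. Cache (old->new): [T X C L B]
  32. access X: HIT. Cache (old->new): [T X C L B]
  33. access F: MISS, evict T. Cache (old->new): [X C L B F]
  34. access L: HIT. Cache (old->new): [X C L B F]
  35. access X: HIT. Cache (old->new): [X C L B F]
  36. access X: HIT. Cache (old->new): [X C L B F]
  37. access H: MISS, evict X. Cache (old->new): [C L B F H]
  38. access H: HIT. Cache (old->new): [C L B F H]
Total: 23 hits, 15 misses, 10 evictions

Answer: C L B F H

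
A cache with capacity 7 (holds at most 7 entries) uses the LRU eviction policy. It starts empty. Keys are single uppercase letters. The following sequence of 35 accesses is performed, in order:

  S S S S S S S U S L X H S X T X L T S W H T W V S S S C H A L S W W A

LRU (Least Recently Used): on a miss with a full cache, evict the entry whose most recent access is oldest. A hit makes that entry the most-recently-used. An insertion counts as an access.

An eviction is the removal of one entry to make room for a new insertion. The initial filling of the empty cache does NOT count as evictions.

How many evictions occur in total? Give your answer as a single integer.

LRU simulation (capacity=7):
  1. access S: MISS. Cache (LRU->MRU): [S]
  2. access S: HIT. Cache (LRU->MRU): [S]
  3. access S: HIT. Cache (LRU->MRU): [S]
  4. access S: HIT. Cache (LRU->MRU): [S]
  5. access S: HIT. Cache (LRU->MRU): [S]
  6. access S: HIT. Cache (LRU->MRU): [S]
  7. access S: HIT. Cache (LRU->MRU): [S]
  8. access U: MISS. Cache (LRU->MRU): [S U]
  9. access S: HIT. Cache (LRU->MRU): [U S]
  10. access L: MISS. Cache (LRU->MRU): [U S L]
  11. access X: MISS. Cache (LRU->MRU): [U S L X]
  12. access H: MISS. Cache (LRU->MRU): [U S L X H]
  13. access S: HIT. Cache (LRU->MRU): [U L X H S]
  14. access X: HIT. Cache (LRU->MRU): [U L H S X]
  15. access T: MISS. Cache (LRU->MRU): [U L H S X T]
  16. access X: HIT. Cache (LRU->MRU): [U L H S T X]
  17. access L: HIT. Cache (LRU->MRU): [U H S T X L]
  18. access T: HIT. Cache (LRU->MRU): [U H S X L T]
  19. access S: HIT. Cache (LRU->MRU): [U H X L T S]
  20. access W: MISS. Cache (LRU->MRU): [U H X L T S W]
  21. access H: HIT. Cache (LRU->MRU): [U X L T S W H]
  22. access T: HIT. Cache (LRU->MRU): [U X L S W H T]
  23. access W: HIT. Cache (LRU->MRU): [U X L S H T W]
  24. access V: MISS, evict U. Cache (LRU->MRU): [X L S H T W V]
  25. access S: HIT. Cache (LRU->MRU): [X L H T W V S]
  26. access S: HIT. Cache (LRU->MRU): [X L H T W V S]
  27. access S: HIT. Cache (LRU->MRU): [X L H T W V S]
  28. access C: MISS, evict X. Cache (LRU->MRU): [L H T W V S C]
  29. access H: HIT. Cache (LRU->MRU): [L T W V S C H]
  30. access A: MISS, evict L. Cache (LRU->MRU): [T W V S C H A]
  31. access L: MISS, evict T. Cache (LRU->MRU): [W V S C H A L]
  32. access S: HIT. Cache (LRU->MRU): [W V C H A L S]
  33. access W: HIT. Cache (LRU->MRU): [V C H A L S W]
  34. access W: HIT. Cache (LRU->MRU): [V C H A L S W]
  35. access A: HIT. Cache (LRU->MRU): [V C H L S W A]
Total: 24 hits, 11 misses, 4 evictions

Answer: 4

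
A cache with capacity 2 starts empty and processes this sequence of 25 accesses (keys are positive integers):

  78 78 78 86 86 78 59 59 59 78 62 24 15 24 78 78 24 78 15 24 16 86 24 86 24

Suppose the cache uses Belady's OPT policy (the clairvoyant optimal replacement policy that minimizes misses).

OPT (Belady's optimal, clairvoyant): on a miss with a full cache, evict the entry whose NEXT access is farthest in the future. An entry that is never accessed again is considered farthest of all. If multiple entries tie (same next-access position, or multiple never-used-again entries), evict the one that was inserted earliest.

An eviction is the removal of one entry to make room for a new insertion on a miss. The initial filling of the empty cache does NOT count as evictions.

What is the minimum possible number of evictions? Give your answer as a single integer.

Answer: 8

Derivation:
OPT (Belady) simulation (capacity=2):
  1. access 78: MISS. Cache: [78]
  2. access 78: HIT. Next use of 78: step 3. Cache: [78]
  3. access 78: HIT. Next use of 78: step 6. Cache: [78]
  4. access 86: MISS. Cache: [78 86]
  5. access 86: HIT. Next use of 86: step 22. Cache: [78 86]
  6. access 78: HIT. Next use of 78: step 10. Cache: [78 86]
  7. access 59: MISS, evict 86 (next use: step 22). Cache: [78 59]
  8. access 59: HIT. Next use of 59: step 9. Cache: [78 59]
  9. access 59: HIT. Next use of 59: never. Cache: [78 59]
  10. access 78: HIT. Next use of 78: step 15. Cache: [78 59]
  11. access 62: MISS, evict 59 (next use: never). Cache: [78 62]
  12. access 24: MISS, evict 62 (next use: never). Cache: [78 24]
  13. access 15: MISS, evict 78 (next use: step 15). Cache: [24 15]
  14. access 24: HIT. Next use of 24: step 17. Cache: [24 15]
  15. access 78: MISS, evict 15 (next use: step 19). Cache: [24 78]
  16. access 78: HIT. Next use of 78: step 18. Cache: [24 78]
  17. access 24: HIT. Next use of 24: step 20. Cache: [24 78]
  18. access 78: HIT. Next use of 78: never. Cache: [24 78]
  19. access 15: MISS, evict 78 (next use: never). Cache: [24 15]
  20. access 24: HIT. Next use of 24: step 23. Cache: [24 15]
  21. access 16: MISS, evict 15 (next use: never). Cache: [24 16]
  22. access 86: MISS, evict 16 (next use: never). Cache: [24 86]
  23. access 24: HIT. Next use of 24: step 25. Cache: [24 86]
  24. access 86: HIT. Next use of 86: never. Cache: [24 86]
  25. access 24: HIT. Next use of 24: never. Cache: [24 86]
Total: 15 hits, 10 misses, 8 evictions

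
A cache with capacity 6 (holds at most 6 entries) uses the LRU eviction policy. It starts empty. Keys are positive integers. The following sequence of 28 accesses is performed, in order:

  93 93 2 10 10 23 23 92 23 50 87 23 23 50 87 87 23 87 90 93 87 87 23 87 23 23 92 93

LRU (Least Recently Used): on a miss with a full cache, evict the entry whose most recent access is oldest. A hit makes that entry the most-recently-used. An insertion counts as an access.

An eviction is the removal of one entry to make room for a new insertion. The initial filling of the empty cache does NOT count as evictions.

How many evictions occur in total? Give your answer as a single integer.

Answer: 3

Derivation:
LRU simulation (capacity=6):
  1. access 93: MISS. Cache (LRU->MRU): [93]
  2. access 93: HIT. Cache (LRU->MRU): [93]
  3. access 2: MISS. Cache (LRU->MRU): [93 2]
  4. access 10: MISS. Cache (LRU->MRU): [93 2 10]
  5. access 10: HIT. Cache (LRU->MRU): [93 2 10]
  6. access 23: MISS. Cache (LRU->MRU): [93 2 10 23]
  7. access 23: HIT. Cache (LRU->MRU): [93 2 10 23]
  8. access 92: MISS. Cache (LRU->MRU): [93 2 10 23 92]
  9. access 23: HIT. Cache (LRU->MRU): [93 2 10 92 23]
  10. access 50: MISS. Cache (LRU->MRU): [93 2 10 92 23 50]
  11. access 87: MISS, evict 93. Cache (LRU->MRU): [2 10 92 23 50 87]
  12. access 23: HIT. Cache (LRU->MRU): [2 10 92 50 87 23]
  13. access 23: HIT. Cache (LRU->MRU): [2 10 92 50 87 23]
  14. access 50: HIT. Cache (LRU->MRU): [2 10 92 87 23 50]
  15. access 87: HIT. Cache (LRU->MRU): [2 10 92 23 50 87]
  16. access 87: HIT. Cache (LRU->MRU): [2 10 92 23 50 87]
  17. access 23: HIT. Cache (LRU->MRU): [2 10 92 50 87 23]
  18. access 87: HIT. Cache (LRU->MRU): [2 10 92 50 23 87]
  19. access 90: MISS, evict 2. Cache (LRU->MRU): [10 92 50 23 87 90]
  20. access 93: MISS, evict 10. Cache (LRU->MRU): [92 50 23 87 90 93]
  21. access 87: HIT. Cache (LRU->MRU): [92 50 23 90 93 87]
  22. access 87: HIT. Cache (LRU->MRU): [92 50 23 90 93 87]
  23. access 23: HIT. Cache (LRU->MRU): [92 50 90 93 87 23]
  24. access 87: HIT. Cache (LRU->MRU): [92 50 90 93 23 87]
  25. access 23: HIT. Cache (LRU->MRU): [92 50 90 93 87 23]
  26. access 23: HIT. Cache (LRU->MRU): [92 50 90 93 87 23]
  27. access 92: HIT. Cache (LRU->MRU): [50 90 93 87 23 92]
  28. access 93: HIT. Cache (LRU->MRU): [50 90 87 23 92 93]
Total: 19 hits, 9 misses, 3 evictions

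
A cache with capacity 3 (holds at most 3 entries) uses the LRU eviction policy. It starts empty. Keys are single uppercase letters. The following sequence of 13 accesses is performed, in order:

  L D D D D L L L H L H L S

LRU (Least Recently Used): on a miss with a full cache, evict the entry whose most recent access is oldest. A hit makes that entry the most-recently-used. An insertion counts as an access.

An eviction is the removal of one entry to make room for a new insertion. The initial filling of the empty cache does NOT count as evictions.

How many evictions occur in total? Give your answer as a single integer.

Answer: 1

Derivation:
LRU simulation (capacity=3):
  1. access L: MISS. Cache (LRU->MRU): [L]
  2. access D: MISS. Cache (LRU->MRU): [L D]
  3. access D: HIT. Cache (LRU->MRU): [L D]
  4. access D: HIT. Cache (LRU->MRU): [L D]
  5. access D: HIT. Cache (LRU->MRU): [L D]
  6. access L: HIT. Cache (LRU->MRU): [D L]
  7. access L: HIT. Cache (LRU->MRU): [D L]
  8. access L: HIT. Cache (LRU->MRU): [D L]
  9. access H: MISS. Cache (LRU->MRU): [D L H]
  10. access L: HIT. Cache (LRU->MRU): [D H L]
  11. access H: HIT. Cache (LRU->MRU): [D L H]
  12. access L: HIT. Cache (LRU->MRU): [D H L]
  13. access S: MISS, evict D. Cache (LRU->MRU): [H L S]
Total: 9 hits, 4 misses, 1 evictions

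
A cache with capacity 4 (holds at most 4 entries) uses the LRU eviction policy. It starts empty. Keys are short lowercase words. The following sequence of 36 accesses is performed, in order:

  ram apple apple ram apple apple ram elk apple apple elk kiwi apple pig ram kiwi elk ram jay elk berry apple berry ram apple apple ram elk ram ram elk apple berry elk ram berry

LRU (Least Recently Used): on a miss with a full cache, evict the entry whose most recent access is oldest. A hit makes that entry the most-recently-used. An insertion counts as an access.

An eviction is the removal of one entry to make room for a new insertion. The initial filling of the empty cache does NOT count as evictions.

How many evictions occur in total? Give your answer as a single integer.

Answer: 7

Derivation:
LRU simulation (capacity=4):
  1. access ram: MISS. Cache (LRU->MRU): [ram]
  2. access apple: MISS. Cache (LRU->MRU): [ram apple]
  3. access apple: HIT. Cache (LRU->MRU): [ram apple]
  4. access ram: HIT. Cache (LRU->MRU): [apple ram]
  5. access apple: HIT. Cache (LRU->MRU): [ram apple]
  6. access apple: HIT. Cache (LRU->MRU): [ram apple]
  7. access ram: HIT. Cache (LRU->MRU): [apple ram]
  8. access elk: MISS. Cache (LRU->MRU): [apple ram elk]
  9. access apple: HIT. Cache (LRU->MRU): [ram elk apple]
  10. access apple: HIT. Cache (LRU->MRU): [ram elk apple]
  11. access elk: HIT. Cache (LRU->MRU): [ram apple elk]
  12. access kiwi: MISS. Cache (LRU->MRU): [ram apple elk kiwi]
  13. access apple: HIT. Cache (LRU->MRU): [ram elk kiwi apple]
  14. access pig: MISS, evict ram. Cache (LRU->MRU): [elk kiwi apple pig]
  15. access ram: MISS, evict elk. Cache (LRU->MRU): [kiwi apple pig ram]
  16. access kiwi: HIT. Cache (LRU->MRU): [apple pig ram kiwi]
  17. access elk: MISS, evict apple. Cache (LRU->MRU): [pig ram kiwi elk]
  18. access ram: HIT. Cache (LRU->MRU): [pig kiwi elk ram]
  19. access jay: MISS, evict pig. Cache (LRU->MRU): [kiwi elk ram jay]
  20. access elk: HIT. Cache (LRU->MRU): [kiwi ram jay elk]
  21. access berry: MISS, evict kiwi. Cache (LRU->MRU): [ram jay elk berry]
  22. access apple: MISS, evict ram. Cache (LRU->MRU): [jay elk berry apple]
  23. access berry: HIT. Cache (LRU->MRU): [jay elk apple berry]
  24. access ram: MISS, evict jay. Cache (LRU->MRU): [elk apple berry ram]
  25. access apple: HIT. Cache (LRU->MRU): [elk berry ram apple]
  26. access apple: HIT. Cache (LRU->MRU): [elk berry ram apple]
  27. access ram: HIT. Cache (LRU->MRU): [elk berry apple ram]
  28. access elk: HIT. Cache (LRU->MRU): [berry apple ram elk]
  29. access ram: HIT. Cache (LRU->MRU): [berry apple elk ram]
  30. access ram: HIT. Cache (LRU->MRU): [berry apple elk ram]
  31. access elk: HIT. Cache (LRU->MRU): [berry apple ram elk]
  32. access apple: HIT. Cache (LRU->MRU): [berry ram elk apple]
  33. access berry: HIT. Cache (LRU->MRU): [ram elk apple berry]
  34. access elk: HIT. Cache (LRU->MRU): [ram apple berry elk]
  35. access ram: HIT. Cache (LRU->MRU): [apple berry elk ram]
  36. access berry: HIT. Cache (LRU->MRU): [apple elk ram berry]
Total: 25 hits, 11 misses, 7 evictions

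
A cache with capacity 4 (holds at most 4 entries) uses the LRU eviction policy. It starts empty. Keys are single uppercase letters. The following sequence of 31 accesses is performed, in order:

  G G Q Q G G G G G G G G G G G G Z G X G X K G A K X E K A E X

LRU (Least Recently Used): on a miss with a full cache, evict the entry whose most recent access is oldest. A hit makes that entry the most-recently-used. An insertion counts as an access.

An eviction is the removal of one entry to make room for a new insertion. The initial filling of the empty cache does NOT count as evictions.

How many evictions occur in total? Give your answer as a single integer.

Answer: 3

Derivation:
LRU simulation (capacity=4):
  1. access G: MISS. Cache (LRU->MRU): [G]
  2. access G: HIT. Cache (LRU->MRU): [G]
  3. access Q: MISS. Cache (LRU->MRU): [G Q]
  4. access Q: HIT. Cache (LRU->MRU): [G Q]
  5. access G: HIT. Cache (LRU->MRU): [Q G]
  6. access G: HIT. Cache (LRU->MRU): [Q G]
  7. access G: HIT. Cache (LRU->MRU): [Q G]
  8. access G: HIT. Cache (LRU->MRU): [Q G]
  9. access G: HIT. Cache (LRU->MRU): [Q G]
  10. access G: HIT. Cache (LRU->MRU): [Q G]
  11. access G: HIT. Cache (LRU->MRU): [Q G]
  12. access G: HIT. Cache (LRU->MRU): [Q G]
  13. access G: HIT. Cache (LRU->MRU): [Q G]
  14. access G: HIT. Cache (LRU->MRU): [Q G]
  15. access G: HIT. Cache (LRU->MRU): [Q G]
  16. access G: HIT. Cache (LRU->MRU): [Q G]
  17. access Z: MISS. Cache (LRU->MRU): [Q G Z]
  18. access G: HIT. Cache (LRU->MRU): [Q Z G]
  19. access X: MISS. Cache (LRU->MRU): [Q Z G X]
  20. access G: HIT. Cache (LRU->MRU): [Q Z X G]
  21. access X: HIT. Cache (LRU->MRU): [Q Z G X]
  22. access K: MISS, evict Q. Cache (LRU->MRU): [Z G X K]
  23. access G: HIT. Cache (LRU->MRU): [Z X K G]
  24. access A: MISS, evict Z. Cache (LRU->MRU): [X K G A]
  25. access K: HIT. Cache (LRU->MRU): [X G A K]
  26. access X: HIT. Cache (LRU->MRU): [G A K X]
  27. access E: MISS, evict G. Cache (LRU->MRU): [A K X E]
  28. access K: HIT. Cache (LRU->MRU): [A X E K]
  29. access A: HIT. Cache (LRU->MRU): [X E K A]
  30. access E: HIT. Cache (LRU->MRU): [X K A E]
  31. access X: HIT. Cache (LRU->MRU): [K A E X]
Total: 24 hits, 7 misses, 3 evictions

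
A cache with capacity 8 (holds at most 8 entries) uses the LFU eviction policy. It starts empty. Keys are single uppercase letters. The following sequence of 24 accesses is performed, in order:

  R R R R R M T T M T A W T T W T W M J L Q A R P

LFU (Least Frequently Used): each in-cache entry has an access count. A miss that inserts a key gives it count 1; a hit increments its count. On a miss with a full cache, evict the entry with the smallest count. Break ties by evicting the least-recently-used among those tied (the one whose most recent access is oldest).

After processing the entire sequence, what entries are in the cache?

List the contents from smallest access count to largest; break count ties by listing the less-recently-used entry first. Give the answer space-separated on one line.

LFU simulation (capacity=8):
  1. access R: MISS. Cache: [R(c=1)]
  2. access R: HIT, count now 2. Cache: [R(c=2)]
  3. access R: HIT, count now 3. Cache: [R(c=3)]
  4. access R: HIT, count now 4. Cache: [R(c=4)]
  5. access R: HIT, count now 5. Cache: [R(c=5)]
  6. access M: MISS. Cache: [M(c=1) R(c=5)]
  7. access T: MISS. Cache: [M(c=1) T(c=1) R(c=5)]
  8. access T: HIT, count now 2. Cache: [M(c=1) T(c=2) R(c=5)]
  9. access M: HIT, count now 2. Cache: [T(c=2) M(c=2) R(c=5)]
  10. access T: HIT, count now 3. Cache: [M(c=2) T(c=3) R(c=5)]
  11. access A: MISS. Cache: [A(c=1) M(c=2) T(c=3) R(c=5)]
  12. access W: MISS. Cache: [A(c=1) W(c=1) M(c=2) T(c=3) R(c=5)]
  13. access T: HIT, count now 4. Cache: [A(c=1) W(c=1) M(c=2) T(c=4) R(c=5)]
  14. access T: HIT, count now 5. Cache: [A(c=1) W(c=1) M(c=2) R(c=5) T(c=5)]
  15. access W: HIT, count now 2. Cache: [A(c=1) M(c=2) W(c=2) R(c=5) T(c=5)]
  16. access T: HIT, count now 6. Cache: [A(c=1) M(c=2) W(c=2) R(c=5) T(c=6)]
  17. access W: HIT, count now 3. Cache: [A(c=1) M(c=2) W(c=3) R(c=5) T(c=6)]
  18. access M: HIT, count now 3. Cache: [A(c=1) W(c=3) M(c=3) R(c=5) T(c=6)]
  19. access J: MISS. Cache: [A(c=1) J(c=1) W(c=3) M(c=3) R(c=5) T(c=6)]
  20. access L: MISS. Cache: [A(c=1) J(c=1) L(c=1) W(c=3) M(c=3) R(c=5) T(c=6)]
  21. access Q: MISS. Cache: [A(c=1) J(c=1) L(c=1) Q(c=1) W(c=3) M(c=3) R(c=5) T(c=6)]
  22. access A: HIT, count now 2. Cache: [J(c=1) L(c=1) Q(c=1) A(c=2) W(c=3) M(c=3) R(c=5) T(c=6)]
  23. access R: HIT, count now 6. Cache: [J(c=1) L(c=1) Q(c=1) A(c=2) W(c=3) M(c=3) T(c=6) R(c=6)]
  24. access P: MISS, evict J(c=1). Cache: [L(c=1) Q(c=1) P(c=1) A(c=2) W(c=3) M(c=3) T(c=6) R(c=6)]
Total: 15 hits, 9 misses, 1 evictions

Answer: L Q P A W M T R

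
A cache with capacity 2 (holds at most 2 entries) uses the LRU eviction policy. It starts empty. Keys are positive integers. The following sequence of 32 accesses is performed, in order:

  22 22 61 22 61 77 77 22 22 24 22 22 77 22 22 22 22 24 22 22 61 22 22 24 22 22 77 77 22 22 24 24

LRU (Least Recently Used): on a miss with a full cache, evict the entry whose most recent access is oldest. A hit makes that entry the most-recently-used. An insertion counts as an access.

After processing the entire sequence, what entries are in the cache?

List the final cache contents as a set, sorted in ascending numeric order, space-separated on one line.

Answer: 22 24

Derivation:
LRU simulation (capacity=2):
  1. access 22: MISS. Cache (LRU->MRU): [22]
  2. access 22: HIT. Cache (LRU->MRU): [22]
  3. access 61: MISS. Cache (LRU->MRU): [22 61]
  4. access 22: HIT. Cache (LRU->MRU): [61 22]
  5. access 61: HIT. Cache (LRU->MRU): [22 61]
  6. access 77: MISS, evict 22. Cache (LRU->MRU): [61 77]
  7. access 77: HIT. Cache (LRU->MRU): [61 77]
  8. access 22: MISS, evict 61. Cache (LRU->MRU): [77 22]
  9. access 22: HIT. Cache (LRU->MRU): [77 22]
  10. access 24: MISS, evict 77. Cache (LRU->MRU): [22 24]
  11. access 22: HIT. Cache (LRU->MRU): [24 22]
  12. access 22: HIT. Cache (LRU->MRU): [24 22]
  13. access 77: MISS, evict 24. Cache (LRU->MRU): [22 77]
  14. access 22: HIT. Cache (LRU->MRU): [77 22]
  15. access 22: HIT. Cache (LRU->MRU): [77 22]
  16. access 22: HIT. Cache (LRU->MRU): [77 22]
  17. access 22: HIT. Cache (LRU->MRU): [77 22]
  18. access 24: MISS, evict 77. Cache (LRU->MRU): [22 24]
  19. access 22: HIT. Cache (LRU->MRU): [24 22]
  20. access 22: HIT. Cache (LRU->MRU): [24 22]
  21. access 61: MISS, evict 24. Cache (LRU->MRU): [22 61]
  22. access 22: HIT. Cache (LRU->MRU): [61 22]
  23. access 22: HIT. Cache (LRU->MRU): [61 22]
  24. access 24: MISS, evict 61. Cache (LRU->MRU): [22 24]
  25. access 22: HIT. Cache (LRU->MRU): [24 22]
  26. access 22: HIT. Cache (LRU->MRU): [24 22]
  27. access 77: MISS, evict 24. Cache (LRU->MRU): [22 77]
  28. access 77: HIT. Cache (LRU->MRU): [22 77]
  29. access 22: HIT. Cache (LRU->MRU): [77 22]
  30. access 22: HIT. Cache (LRU->MRU): [77 22]
  31. access 24: MISS, evict 77. Cache (LRU->MRU): [22 24]
  32. access 24: HIT. Cache (LRU->MRU): [22 24]
Total: 21 hits, 11 misses, 9 evictions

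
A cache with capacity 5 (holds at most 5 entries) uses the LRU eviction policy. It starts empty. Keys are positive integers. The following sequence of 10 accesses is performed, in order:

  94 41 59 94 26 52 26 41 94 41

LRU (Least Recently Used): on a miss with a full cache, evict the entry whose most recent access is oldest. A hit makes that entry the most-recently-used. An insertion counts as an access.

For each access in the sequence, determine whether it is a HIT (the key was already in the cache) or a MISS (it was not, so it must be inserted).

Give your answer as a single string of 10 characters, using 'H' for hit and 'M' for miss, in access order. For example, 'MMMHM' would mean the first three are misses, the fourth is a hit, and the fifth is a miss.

Answer: MMMHMMHHHH

Derivation:
LRU simulation (capacity=5):
  1. access 94: MISS. Cache (LRU->MRU): [94]
  2. access 41: MISS. Cache (LRU->MRU): [94 41]
  3. access 59: MISS. Cache (LRU->MRU): [94 41 59]
  4. access 94: HIT. Cache (LRU->MRU): [41 59 94]
  5. access 26: MISS. Cache (LRU->MRU): [41 59 94 26]
  6. access 52: MISS. Cache (LRU->MRU): [41 59 94 26 52]
  7. access 26: HIT. Cache (LRU->MRU): [41 59 94 52 26]
  8. access 41: HIT. Cache (LRU->MRU): [59 94 52 26 41]
  9. access 94: HIT. Cache (LRU->MRU): [59 52 26 41 94]
  10. access 41: HIT. Cache (LRU->MRU): [59 52 26 94 41]
Total: 5 hits, 5 misses, 0 evictions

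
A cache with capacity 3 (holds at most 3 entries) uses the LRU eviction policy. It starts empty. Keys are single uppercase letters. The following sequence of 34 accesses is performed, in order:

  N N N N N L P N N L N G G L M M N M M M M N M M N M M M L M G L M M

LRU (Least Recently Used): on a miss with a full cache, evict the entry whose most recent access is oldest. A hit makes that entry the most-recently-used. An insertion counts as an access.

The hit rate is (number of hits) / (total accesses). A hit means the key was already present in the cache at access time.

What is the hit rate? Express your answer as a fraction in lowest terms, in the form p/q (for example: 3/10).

LRU simulation (capacity=3):
  1. access N: MISS. Cache (LRU->MRU): [N]
  2. access N: HIT. Cache (LRU->MRU): [N]
  3. access N: HIT. Cache (LRU->MRU): [N]
  4. access N: HIT. Cache (LRU->MRU): [N]
  5. access N: HIT. Cache (LRU->MRU): [N]
  6. access L: MISS. Cache (LRU->MRU): [N L]
  7. access P: MISS. Cache (LRU->MRU): [N L P]
  8. access N: HIT. Cache (LRU->MRU): [L P N]
  9. access N: HIT. Cache (LRU->MRU): [L P N]
  10. access L: HIT. Cache (LRU->MRU): [P N L]
  11. access N: HIT. Cache (LRU->MRU): [P L N]
  12. access G: MISS, evict P. Cache (LRU->MRU): [L N G]
  13. access G: HIT. Cache (LRU->MRU): [L N G]
  14. access L: HIT. Cache (LRU->MRU): [N G L]
  15. access M: MISS, evict N. Cache (LRU->MRU): [G L M]
  16. access M: HIT. Cache (LRU->MRU): [G L M]
  17. access N: MISS, evict G. Cache (LRU->MRU): [L M N]
  18. access M: HIT. Cache (LRU->MRU): [L N M]
  19. access M: HIT. Cache (LRU->MRU): [L N M]
  20. access M: HIT. Cache (LRU->MRU): [L N M]
  21. access M: HIT. Cache (LRU->MRU): [L N M]
  22. access N: HIT. Cache (LRU->MRU): [L M N]
  23. access M: HIT. Cache (LRU->MRU): [L N M]
  24. access M: HIT. Cache (LRU->MRU): [L N M]
  25. access N: HIT. Cache (LRU->MRU): [L M N]
  26. access M: HIT. Cache (LRU->MRU): [L N M]
  27. access M: HIT. Cache (LRU->MRU): [L N M]
  28. access M: HIT. Cache (LRU->MRU): [L N M]
  29. access L: HIT. Cache (LRU->MRU): [N M L]
  30. access M: HIT. Cache (LRU->MRU): [N L M]
  31. access G: MISS, evict N. Cache (LRU->MRU): [L M G]
  32. access L: HIT. Cache (LRU->MRU): [M G L]
  33. access M: HIT. Cache (LRU->MRU): [G L M]
  34. access M: HIT. Cache (LRU->MRU): [G L M]
Total: 27 hits, 7 misses, 4 evictions

Hit rate = 27/34

Answer: 27/34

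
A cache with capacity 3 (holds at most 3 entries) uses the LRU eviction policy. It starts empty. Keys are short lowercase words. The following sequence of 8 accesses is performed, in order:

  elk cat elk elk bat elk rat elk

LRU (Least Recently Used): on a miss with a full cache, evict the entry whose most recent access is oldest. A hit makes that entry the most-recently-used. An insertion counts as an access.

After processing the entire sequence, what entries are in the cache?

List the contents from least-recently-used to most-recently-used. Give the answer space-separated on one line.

Answer: bat rat elk

Derivation:
LRU simulation (capacity=3):
  1. access elk: MISS. Cache (LRU->MRU): [elk]
  2. access cat: MISS. Cache (LRU->MRU): [elk cat]
  3. access elk: HIT. Cache (LRU->MRU): [cat elk]
  4. access elk: HIT. Cache (LRU->MRU): [cat elk]
  5. access bat: MISS. Cache (LRU->MRU): [cat elk bat]
  6. access elk: HIT. Cache (LRU->MRU): [cat bat elk]
  7. access rat: MISS, evict cat. Cache (LRU->MRU): [bat elk rat]
  8. access elk: HIT. Cache (LRU->MRU): [bat rat elk]
Total: 4 hits, 4 misses, 1 evictions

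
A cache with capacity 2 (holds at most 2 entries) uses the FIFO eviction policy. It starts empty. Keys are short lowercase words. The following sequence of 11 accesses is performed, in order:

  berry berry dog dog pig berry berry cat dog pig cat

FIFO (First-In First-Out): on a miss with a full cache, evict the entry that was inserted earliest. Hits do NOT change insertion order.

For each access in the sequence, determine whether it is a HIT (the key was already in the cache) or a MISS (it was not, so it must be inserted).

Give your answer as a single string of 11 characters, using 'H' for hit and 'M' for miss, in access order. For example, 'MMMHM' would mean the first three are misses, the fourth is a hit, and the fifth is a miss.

Answer: MHMHMMHMMMM

Derivation:
FIFO simulation (capacity=2):
  1. access berry: MISS. Cache (old->new): [berry]
  2. access berry: HIT. Cache (old->new): [berry]
  3. access dog: MISS. Cache (old->new): [berry dog]
  4. access dog: HIT. Cache (old->new): [berry dog]
  5. access pig: MISS, evict berry. Cache (old->new): [dog pig]
  6. access berry: MISS, evict dog. Cache (old->new): [pig berry]
  7. access berry: HIT. Cache (old->new): [pig berry]
  8. access cat: MISS, evict pig. Cache (old->new): [berry cat]
  9. access dog: MISS, evict berry. Cache (old->new): [cat dog]
  10. access pig: MISS, evict cat. Cache (old->new): [dog pig]
  11. access cat: MISS, evict dog. Cache (old->new): [pig cat]
Total: 3 hits, 8 misses, 6 evictions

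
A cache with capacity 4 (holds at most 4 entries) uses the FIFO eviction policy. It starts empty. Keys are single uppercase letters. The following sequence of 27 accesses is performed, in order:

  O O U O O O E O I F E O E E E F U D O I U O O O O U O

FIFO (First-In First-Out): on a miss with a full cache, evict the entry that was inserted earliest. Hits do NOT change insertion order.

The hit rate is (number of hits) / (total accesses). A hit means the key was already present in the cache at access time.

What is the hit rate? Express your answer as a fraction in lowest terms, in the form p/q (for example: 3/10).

FIFO simulation (capacity=4):
  1. access O: MISS. Cache (old->new): [O]
  2. access O: HIT. Cache (old->new): [O]
  3. access U: MISS. Cache (old->new): [O U]
  4. access O: HIT. Cache (old->new): [O U]
  5. access O: HIT. Cache (old->new): [O U]
  6. access O: HIT. Cache (old->new): [O U]
  7. access E: MISS. Cache (old->new): [O U E]
  8. access O: HIT. Cache (old->new): [O U E]
  9. access I: MISS. Cache (old->new): [O U E I]
  10. access F: MISS, evict O. Cache (old->new): [U E I F]
  11. access E: HIT. Cache (old->new): [U E I F]
  12. access O: MISS, evict U. Cache (old->new): [E I F O]
  13. access E: HIT. Cache (old->new): [E I F O]
  14. access E: HIT. Cache (old->new): [E I F O]
  15. access E: HIT. Cache (old->new): [E I F O]
  16. access F: HIT. Cache (old->new): [E I F O]
  17. access U: MISS, evict E. Cache (old->new): [I F O U]
  18. access D: MISS, evict I. Cache (old->new): [F O U D]
  19. access O: HIT. Cache (old->new): [F O U D]
  20. access I: MISS, evict F. Cache (old->new): [O U D I]
  21. access U: HIT. Cache (old->new): [O U D I]
  22. access O: HIT. Cache (old->new): [O U D I]
  23. access O: HIT. Cache (old->new): [O U D I]
  24. access O: HIT. Cache (old->new): [O U D I]
  25. access O: HIT. Cache (old->new): [O U D I]
  26. access U: HIT. Cache (old->new): [O U D I]
  27. access O: HIT. Cache (old->new): [O U D I]
Total: 18 hits, 9 misses, 5 evictions

Hit rate = 18/27 = 2/3

Answer: 2/3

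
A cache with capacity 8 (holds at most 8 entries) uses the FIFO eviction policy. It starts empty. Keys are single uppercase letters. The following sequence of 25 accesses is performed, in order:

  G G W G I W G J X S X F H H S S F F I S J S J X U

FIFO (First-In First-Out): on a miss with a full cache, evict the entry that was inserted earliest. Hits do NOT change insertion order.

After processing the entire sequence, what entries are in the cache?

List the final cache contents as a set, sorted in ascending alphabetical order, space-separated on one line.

Answer: F H I J S U W X

Derivation:
FIFO simulation (capacity=8):
  1. access G: MISS. Cache (old->new): [G]
  2. access G: HIT. Cache (old->new): [G]
  3. access W: MISS. Cache (old->new): [G W]
  4. access G: HIT. Cache (old->new): [G W]
  5. access I: MISS. Cache (old->new): [G W I]
  6. access W: HIT. Cache (old->new): [G W I]
  7. access G: HIT. Cache (old->new): [G W I]
  8. access J: MISS. Cache (old->new): [G W I J]
  9. access X: MISS. Cache (old->new): [G W I J X]
  10. access S: MISS. Cache (old->new): [G W I J X S]
  11. access X: HIT. Cache (old->new): [G W I J X S]
  12. access F: MISS. Cache (old->new): [G W I J X S F]
  13. access H: MISS. Cache (old->new): [G W I J X S F H]
  14. access H: HIT. Cache (old->new): [G W I J X S F H]
  15. access S: HIT. Cache (old->new): [G W I J X S F H]
  16. access S: HIT. Cache (old->new): [G W I J X S F H]
  17. access F: HIT. Cache (old->new): [G W I J X S F H]
  18. access F: HIT. Cache (old->new): [G W I J X S F H]
  19. access I: HIT. Cache (old->new): [G W I J X S F H]
  20. access S: HIT. Cache (old->new): [G W I J X S F H]
  21. access J: HIT. Cache (old->new): [G W I J X S F H]
  22. access S: HIT. Cache (old->new): [G W I J X S F H]
  23. access J: HIT. Cache (old->new): [G W I J X S F H]
  24. access X: HIT. Cache (old->new): [G W I J X S F H]
  25. access U: MISS, evict G. Cache (old->new): [W I J X S F H U]
Total: 16 hits, 9 misses, 1 evictions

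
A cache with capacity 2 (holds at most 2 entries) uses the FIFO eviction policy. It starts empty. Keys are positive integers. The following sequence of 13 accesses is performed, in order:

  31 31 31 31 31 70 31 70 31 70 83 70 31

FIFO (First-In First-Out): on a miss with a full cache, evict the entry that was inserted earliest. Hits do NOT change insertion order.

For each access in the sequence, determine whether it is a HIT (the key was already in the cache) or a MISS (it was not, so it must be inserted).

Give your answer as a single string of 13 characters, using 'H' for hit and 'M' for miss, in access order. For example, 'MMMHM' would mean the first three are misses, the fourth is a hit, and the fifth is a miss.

FIFO simulation (capacity=2):
  1. access 31: MISS. Cache (old->new): [31]
  2. access 31: HIT. Cache (old->new): [31]
  3. access 31: HIT. Cache (old->new): [31]
  4. access 31: HIT. Cache (old->new): [31]
  5. access 31: HIT. Cache (old->new): [31]
  6. access 70: MISS. Cache (old->new): [31 70]
  7. access 31: HIT. Cache (old->new): [31 70]
  8. access 70: HIT. Cache (old->new): [31 70]
  9. access 31: HIT. Cache (old->new): [31 70]
  10. access 70: HIT. Cache (old->new): [31 70]
  11. access 83: MISS, evict 31. Cache (old->new): [70 83]
  12. access 70: HIT. Cache (old->new): [70 83]
  13. access 31: MISS, evict 70. Cache (old->new): [83 31]
Total: 9 hits, 4 misses, 2 evictions

Answer: MHHHHMHHHHMHM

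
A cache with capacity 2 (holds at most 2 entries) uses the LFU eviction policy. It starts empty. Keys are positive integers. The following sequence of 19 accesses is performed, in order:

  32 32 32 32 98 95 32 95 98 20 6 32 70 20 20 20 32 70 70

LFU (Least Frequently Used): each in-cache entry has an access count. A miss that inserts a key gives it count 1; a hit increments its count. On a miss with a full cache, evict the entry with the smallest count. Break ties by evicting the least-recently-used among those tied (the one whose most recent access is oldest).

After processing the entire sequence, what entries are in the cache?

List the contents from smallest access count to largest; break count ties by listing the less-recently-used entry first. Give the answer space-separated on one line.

Answer: 70 32

Derivation:
LFU simulation (capacity=2):
  1. access 32: MISS. Cache: [32(c=1)]
  2. access 32: HIT, count now 2. Cache: [32(c=2)]
  3. access 32: HIT, count now 3. Cache: [32(c=3)]
  4. access 32: HIT, count now 4. Cache: [32(c=4)]
  5. access 98: MISS. Cache: [98(c=1) 32(c=4)]
  6. access 95: MISS, evict 98(c=1). Cache: [95(c=1) 32(c=4)]
  7. access 32: HIT, count now 5. Cache: [95(c=1) 32(c=5)]
  8. access 95: HIT, count now 2. Cache: [95(c=2) 32(c=5)]
  9. access 98: MISS, evict 95(c=2). Cache: [98(c=1) 32(c=5)]
  10. access 20: MISS, evict 98(c=1). Cache: [20(c=1) 32(c=5)]
  11. access 6: MISS, evict 20(c=1). Cache: [6(c=1) 32(c=5)]
  12. access 32: HIT, count now 6. Cache: [6(c=1) 32(c=6)]
  13. access 70: MISS, evict 6(c=1). Cache: [70(c=1) 32(c=6)]
  14. access 20: MISS, evict 70(c=1). Cache: [20(c=1) 32(c=6)]
  15. access 20: HIT, count now 2. Cache: [20(c=2) 32(c=6)]
  16. access 20: HIT, count now 3. Cache: [20(c=3) 32(c=6)]
  17. access 32: HIT, count now 7. Cache: [20(c=3) 32(c=7)]
  18. access 70: MISS, evict 20(c=3). Cache: [70(c=1) 32(c=7)]
  19. access 70: HIT, count now 2. Cache: [70(c=2) 32(c=7)]
Total: 10 hits, 9 misses, 7 evictions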